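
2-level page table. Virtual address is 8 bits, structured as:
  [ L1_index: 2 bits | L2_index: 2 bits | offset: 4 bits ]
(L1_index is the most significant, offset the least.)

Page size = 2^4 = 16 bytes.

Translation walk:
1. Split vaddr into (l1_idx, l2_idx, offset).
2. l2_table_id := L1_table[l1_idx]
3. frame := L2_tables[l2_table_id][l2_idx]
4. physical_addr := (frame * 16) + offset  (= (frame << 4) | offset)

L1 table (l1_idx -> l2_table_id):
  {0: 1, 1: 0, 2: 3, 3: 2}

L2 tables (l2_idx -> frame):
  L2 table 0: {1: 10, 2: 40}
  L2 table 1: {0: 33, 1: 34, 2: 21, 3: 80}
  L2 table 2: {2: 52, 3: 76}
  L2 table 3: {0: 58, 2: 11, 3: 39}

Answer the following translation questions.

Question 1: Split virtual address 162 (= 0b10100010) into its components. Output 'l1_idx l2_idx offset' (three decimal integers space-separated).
Answer: 2 2 2

Derivation:
vaddr = 162 = 0b10100010
  top 2 bits -> l1_idx = 2
  next 2 bits -> l2_idx = 2
  bottom 4 bits -> offset = 2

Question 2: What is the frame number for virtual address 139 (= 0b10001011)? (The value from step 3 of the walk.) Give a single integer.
vaddr = 139: l1_idx=2, l2_idx=0
L1[2] = 3; L2[3][0] = 58

Answer: 58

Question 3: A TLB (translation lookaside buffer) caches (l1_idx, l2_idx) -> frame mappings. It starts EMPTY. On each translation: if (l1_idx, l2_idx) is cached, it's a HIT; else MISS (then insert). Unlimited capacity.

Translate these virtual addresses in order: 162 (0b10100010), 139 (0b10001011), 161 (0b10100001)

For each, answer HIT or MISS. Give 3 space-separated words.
vaddr=162: (2,2) not in TLB -> MISS, insert
vaddr=139: (2,0) not in TLB -> MISS, insert
vaddr=161: (2,2) in TLB -> HIT

Answer: MISS MISS HIT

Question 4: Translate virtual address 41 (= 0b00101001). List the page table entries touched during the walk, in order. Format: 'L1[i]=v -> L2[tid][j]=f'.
Answer: L1[0]=1 -> L2[1][2]=21

Derivation:
vaddr = 41 = 0b00101001
Split: l1_idx=0, l2_idx=2, offset=9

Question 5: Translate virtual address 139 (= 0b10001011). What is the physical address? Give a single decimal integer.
Answer: 939

Derivation:
vaddr = 139 = 0b10001011
Split: l1_idx=2, l2_idx=0, offset=11
L1[2] = 3
L2[3][0] = 58
paddr = 58 * 16 + 11 = 939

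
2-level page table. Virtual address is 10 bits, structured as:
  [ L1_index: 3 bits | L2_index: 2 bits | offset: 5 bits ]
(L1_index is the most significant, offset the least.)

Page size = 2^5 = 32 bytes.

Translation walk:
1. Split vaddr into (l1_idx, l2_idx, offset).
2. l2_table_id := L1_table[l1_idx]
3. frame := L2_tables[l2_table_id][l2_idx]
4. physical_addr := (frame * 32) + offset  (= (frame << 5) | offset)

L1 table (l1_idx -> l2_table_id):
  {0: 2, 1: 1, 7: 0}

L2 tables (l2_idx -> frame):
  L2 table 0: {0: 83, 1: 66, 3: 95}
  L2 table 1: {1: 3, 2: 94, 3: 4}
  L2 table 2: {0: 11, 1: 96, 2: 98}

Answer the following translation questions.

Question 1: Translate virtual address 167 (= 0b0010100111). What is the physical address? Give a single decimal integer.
vaddr = 167 = 0b0010100111
Split: l1_idx=1, l2_idx=1, offset=7
L1[1] = 1
L2[1][1] = 3
paddr = 3 * 32 + 7 = 103

Answer: 103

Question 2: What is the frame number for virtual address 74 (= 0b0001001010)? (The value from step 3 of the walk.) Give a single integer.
Answer: 98

Derivation:
vaddr = 74: l1_idx=0, l2_idx=2
L1[0] = 2; L2[2][2] = 98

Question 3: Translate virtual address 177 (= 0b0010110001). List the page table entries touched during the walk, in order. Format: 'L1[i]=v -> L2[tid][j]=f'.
Answer: L1[1]=1 -> L2[1][1]=3

Derivation:
vaddr = 177 = 0b0010110001
Split: l1_idx=1, l2_idx=1, offset=17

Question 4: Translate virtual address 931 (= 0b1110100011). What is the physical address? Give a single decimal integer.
vaddr = 931 = 0b1110100011
Split: l1_idx=7, l2_idx=1, offset=3
L1[7] = 0
L2[0][1] = 66
paddr = 66 * 32 + 3 = 2115

Answer: 2115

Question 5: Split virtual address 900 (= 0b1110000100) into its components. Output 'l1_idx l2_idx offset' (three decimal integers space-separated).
Answer: 7 0 4

Derivation:
vaddr = 900 = 0b1110000100
  top 3 bits -> l1_idx = 7
  next 2 bits -> l2_idx = 0
  bottom 5 bits -> offset = 4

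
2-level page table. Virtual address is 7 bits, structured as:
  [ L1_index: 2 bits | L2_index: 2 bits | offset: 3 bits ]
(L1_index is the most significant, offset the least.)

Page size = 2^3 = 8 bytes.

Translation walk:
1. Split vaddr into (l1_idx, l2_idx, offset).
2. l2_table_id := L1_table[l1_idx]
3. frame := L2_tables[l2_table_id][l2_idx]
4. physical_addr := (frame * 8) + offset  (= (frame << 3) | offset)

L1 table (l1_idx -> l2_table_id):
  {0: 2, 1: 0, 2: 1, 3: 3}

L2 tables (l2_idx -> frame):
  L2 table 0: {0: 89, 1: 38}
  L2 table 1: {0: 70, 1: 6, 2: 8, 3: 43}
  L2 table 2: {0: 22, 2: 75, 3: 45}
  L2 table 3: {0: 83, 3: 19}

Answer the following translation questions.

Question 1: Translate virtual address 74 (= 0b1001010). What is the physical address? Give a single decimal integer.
Answer: 50

Derivation:
vaddr = 74 = 0b1001010
Split: l1_idx=2, l2_idx=1, offset=2
L1[2] = 1
L2[1][1] = 6
paddr = 6 * 8 + 2 = 50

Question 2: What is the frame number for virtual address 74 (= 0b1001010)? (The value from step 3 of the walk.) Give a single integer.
Answer: 6

Derivation:
vaddr = 74: l1_idx=2, l2_idx=1
L1[2] = 1; L2[1][1] = 6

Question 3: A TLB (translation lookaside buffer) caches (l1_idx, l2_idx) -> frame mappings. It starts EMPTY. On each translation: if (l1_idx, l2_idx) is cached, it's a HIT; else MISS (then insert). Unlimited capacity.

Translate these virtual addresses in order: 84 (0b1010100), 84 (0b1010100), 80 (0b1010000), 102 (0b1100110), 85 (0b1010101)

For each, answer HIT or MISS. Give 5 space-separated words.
Answer: MISS HIT HIT MISS HIT

Derivation:
vaddr=84: (2,2) not in TLB -> MISS, insert
vaddr=84: (2,2) in TLB -> HIT
vaddr=80: (2,2) in TLB -> HIT
vaddr=102: (3,0) not in TLB -> MISS, insert
vaddr=85: (2,2) in TLB -> HIT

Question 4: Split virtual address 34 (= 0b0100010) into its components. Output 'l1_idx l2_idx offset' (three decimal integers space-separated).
Answer: 1 0 2

Derivation:
vaddr = 34 = 0b0100010
  top 2 bits -> l1_idx = 1
  next 2 bits -> l2_idx = 0
  bottom 3 bits -> offset = 2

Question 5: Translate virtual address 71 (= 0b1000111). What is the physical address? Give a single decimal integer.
vaddr = 71 = 0b1000111
Split: l1_idx=2, l2_idx=0, offset=7
L1[2] = 1
L2[1][0] = 70
paddr = 70 * 8 + 7 = 567

Answer: 567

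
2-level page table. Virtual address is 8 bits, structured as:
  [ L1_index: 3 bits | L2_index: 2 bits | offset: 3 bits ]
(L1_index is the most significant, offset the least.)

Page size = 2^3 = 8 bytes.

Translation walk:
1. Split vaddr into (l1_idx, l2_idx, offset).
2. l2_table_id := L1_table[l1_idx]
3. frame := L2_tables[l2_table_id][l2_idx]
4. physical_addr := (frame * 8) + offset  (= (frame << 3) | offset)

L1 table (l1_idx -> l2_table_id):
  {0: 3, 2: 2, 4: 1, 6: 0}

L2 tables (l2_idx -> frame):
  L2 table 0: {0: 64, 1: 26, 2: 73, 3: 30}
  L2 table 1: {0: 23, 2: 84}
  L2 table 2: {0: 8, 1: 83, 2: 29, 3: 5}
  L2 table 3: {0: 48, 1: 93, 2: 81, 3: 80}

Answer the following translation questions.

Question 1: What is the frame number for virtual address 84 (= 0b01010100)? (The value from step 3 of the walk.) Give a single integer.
Answer: 29

Derivation:
vaddr = 84: l1_idx=2, l2_idx=2
L1[2] = 2; L2[2][2] = 29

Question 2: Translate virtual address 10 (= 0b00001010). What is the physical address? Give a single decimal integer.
vaddr = 10 = 0b00001010
Split: l1_idx=0, l2_idx=1, offset=2
L1[0] = 3
L2[3][1] = 93
paddr = 93 * 8 + 2 = 746

Answer: 746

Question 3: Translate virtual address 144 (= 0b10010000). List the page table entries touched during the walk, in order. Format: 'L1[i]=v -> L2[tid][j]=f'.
Answer: L1[4]=1 -> L2[1][2]=84

Derivation:
vaddr = 144 = 0b10010000
Split: l1_idx=4, l2_idx=2, offset=0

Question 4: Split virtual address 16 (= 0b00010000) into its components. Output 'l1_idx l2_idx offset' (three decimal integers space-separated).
Answer: 0 2 0

Derivation:
vaddr = 16 = 0b00010000
  top 3 bits -> l1_idx = 0
  next 2 bits -> l2_idx = 2
  bottom 3 bits -> offset = 0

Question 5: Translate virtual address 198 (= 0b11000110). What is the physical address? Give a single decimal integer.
vaddr = 198 = 0b11000110
Split: l1_idx=6, l2_idx=0, offset=6
L1[6] = 0
L2[0][0] = 64
paddr = 64 * 8 + 6 = 518

Answer: 518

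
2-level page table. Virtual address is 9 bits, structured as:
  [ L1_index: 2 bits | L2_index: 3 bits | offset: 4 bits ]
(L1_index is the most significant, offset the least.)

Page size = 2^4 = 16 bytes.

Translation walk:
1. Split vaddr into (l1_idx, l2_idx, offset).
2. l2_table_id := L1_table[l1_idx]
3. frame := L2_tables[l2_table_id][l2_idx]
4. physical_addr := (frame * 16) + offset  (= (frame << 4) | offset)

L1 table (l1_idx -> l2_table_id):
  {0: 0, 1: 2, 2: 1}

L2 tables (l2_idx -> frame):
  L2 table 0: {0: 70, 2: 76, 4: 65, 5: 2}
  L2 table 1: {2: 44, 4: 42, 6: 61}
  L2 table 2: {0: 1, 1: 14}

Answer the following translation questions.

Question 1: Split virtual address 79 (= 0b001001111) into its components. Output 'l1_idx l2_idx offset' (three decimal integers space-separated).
vaddr = 79 = 0b001001111
  top 2 bits -> l1_idx = 0
  next 3 bits -> l2_idx = 4
  bottom 4 bits -> offset = 15

Answer: 0 4 15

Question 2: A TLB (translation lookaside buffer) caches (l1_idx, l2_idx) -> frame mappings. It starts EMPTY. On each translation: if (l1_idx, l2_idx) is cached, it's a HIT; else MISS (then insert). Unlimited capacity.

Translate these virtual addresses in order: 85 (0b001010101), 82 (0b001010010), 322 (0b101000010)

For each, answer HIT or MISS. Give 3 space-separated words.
vaddr=85: (0,5) not in TLB -> MISS, insert
vaddr=82: (0,5) in TLB -> HIT
vaddr=322: (2,4) not in TLB -> MISS, insert

Answer: MISS HIT MISS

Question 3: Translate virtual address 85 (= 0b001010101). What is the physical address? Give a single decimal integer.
Answer: 37

Derivation:
vaddr = 85 = 0b001010101
Split: l1_idx=0, l2_idx=5, offset=5
L1[0] = 0
L2[0][5] = 2
paddr = 2 * 16 + 5 = 37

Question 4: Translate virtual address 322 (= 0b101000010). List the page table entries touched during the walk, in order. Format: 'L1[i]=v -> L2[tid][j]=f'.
vaddr = 322 = 0b101000010
Split: l1_idx=2, l2_idx=4, offset=2

Answer: L1[2]=1 -> L2[1][4]=42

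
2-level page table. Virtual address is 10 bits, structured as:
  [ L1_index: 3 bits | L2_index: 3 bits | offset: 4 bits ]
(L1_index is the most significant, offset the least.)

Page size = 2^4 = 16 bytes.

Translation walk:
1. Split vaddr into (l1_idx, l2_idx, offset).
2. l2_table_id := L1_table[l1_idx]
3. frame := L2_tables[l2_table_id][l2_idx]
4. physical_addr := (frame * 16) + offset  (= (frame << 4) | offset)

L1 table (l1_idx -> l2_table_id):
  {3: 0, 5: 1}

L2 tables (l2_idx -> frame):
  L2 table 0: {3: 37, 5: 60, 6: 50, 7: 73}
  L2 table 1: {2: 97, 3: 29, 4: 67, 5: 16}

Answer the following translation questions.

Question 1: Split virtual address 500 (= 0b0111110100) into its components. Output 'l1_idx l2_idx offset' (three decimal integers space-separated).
vaddr = 500 = 0b0111110100
  top 3 bits -> l1_idx = 3
  next 3 bits -> l2_idx = 7
  bottom 4 bits -> offset = 4

Answer: 3 7 4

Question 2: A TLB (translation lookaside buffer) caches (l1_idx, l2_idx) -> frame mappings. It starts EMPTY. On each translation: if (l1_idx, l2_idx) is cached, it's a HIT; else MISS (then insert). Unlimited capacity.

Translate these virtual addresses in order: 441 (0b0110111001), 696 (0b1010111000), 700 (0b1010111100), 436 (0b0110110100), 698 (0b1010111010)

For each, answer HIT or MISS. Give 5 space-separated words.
Answer: MISS MISS HIT HIT HIT

Derivation:
vaddr=441: (3,3) not in TLB -> MISS, insert
vaddr=696: (5,3) not in TLB -> MISS, insert
vaddr=700: (5,3) in TLB -> HIT
vaddr=436: (3,3) in TLB -> HIT
vaddr=698: (5,3) in TLB -> HIT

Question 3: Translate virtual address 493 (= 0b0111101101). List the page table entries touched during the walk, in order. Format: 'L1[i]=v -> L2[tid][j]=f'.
Answer: L1[3]=0 -> L2[0][6]=50

Derivation:
vaddr = 493 = 0b0111101101
Split: l1_idx=3, l2_idx=6, offset=13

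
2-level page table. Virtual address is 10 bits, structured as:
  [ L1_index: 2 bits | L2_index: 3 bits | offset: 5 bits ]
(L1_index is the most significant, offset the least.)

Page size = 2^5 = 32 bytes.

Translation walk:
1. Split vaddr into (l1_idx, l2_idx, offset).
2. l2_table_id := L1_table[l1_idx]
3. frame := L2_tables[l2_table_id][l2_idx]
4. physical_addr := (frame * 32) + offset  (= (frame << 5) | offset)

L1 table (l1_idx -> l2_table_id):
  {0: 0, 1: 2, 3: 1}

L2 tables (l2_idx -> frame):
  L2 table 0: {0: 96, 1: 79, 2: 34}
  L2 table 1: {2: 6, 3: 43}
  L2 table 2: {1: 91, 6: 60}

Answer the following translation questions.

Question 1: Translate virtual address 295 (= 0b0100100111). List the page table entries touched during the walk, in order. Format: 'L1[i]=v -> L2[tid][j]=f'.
vaddr = 295 = 0b0100100111
Split: l1_idx=1, l2_idx=1, offset=7

Answer: L1[1]=2 -> L2[2][1]=91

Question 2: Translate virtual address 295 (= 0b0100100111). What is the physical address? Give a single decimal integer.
Answer: 2919

Derivation:
vaddr = 295 = 0b0100100111
Split: l1_idx=1, l2_idx=1, offset=7
L1[1] = 2
L2[2][1] = 91
paddr = 91 * 32 + 7 = 2919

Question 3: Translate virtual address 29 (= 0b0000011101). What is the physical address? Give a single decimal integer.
Answer: 3101

Derivation:
vaddr = 29 = 0b0000011101
Split: l1_idx=0, l2_idx=0, offset=29
L1[0] = 0
L2[0][0] = 96
paddr = 96 * 32 + 29 = 3101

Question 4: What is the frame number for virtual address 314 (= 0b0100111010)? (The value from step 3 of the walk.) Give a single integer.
vaddr = 314: l1_idx=1, l2_idx=1
L1[1] = 2; L2[2][1] = 91

Answer: 91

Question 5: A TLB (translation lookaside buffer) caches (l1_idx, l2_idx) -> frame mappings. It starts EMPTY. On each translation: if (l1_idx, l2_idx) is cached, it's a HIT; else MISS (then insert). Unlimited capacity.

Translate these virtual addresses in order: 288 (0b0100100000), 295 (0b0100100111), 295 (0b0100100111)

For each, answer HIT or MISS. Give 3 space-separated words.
vaddr=288: (1,1) not in TLB -> MISS, insert
vaddr=295: (1,1) in TLB -> HIT
vaddr=295: (1,1) in TLB -> HIT

Answer: MISS HIT HIT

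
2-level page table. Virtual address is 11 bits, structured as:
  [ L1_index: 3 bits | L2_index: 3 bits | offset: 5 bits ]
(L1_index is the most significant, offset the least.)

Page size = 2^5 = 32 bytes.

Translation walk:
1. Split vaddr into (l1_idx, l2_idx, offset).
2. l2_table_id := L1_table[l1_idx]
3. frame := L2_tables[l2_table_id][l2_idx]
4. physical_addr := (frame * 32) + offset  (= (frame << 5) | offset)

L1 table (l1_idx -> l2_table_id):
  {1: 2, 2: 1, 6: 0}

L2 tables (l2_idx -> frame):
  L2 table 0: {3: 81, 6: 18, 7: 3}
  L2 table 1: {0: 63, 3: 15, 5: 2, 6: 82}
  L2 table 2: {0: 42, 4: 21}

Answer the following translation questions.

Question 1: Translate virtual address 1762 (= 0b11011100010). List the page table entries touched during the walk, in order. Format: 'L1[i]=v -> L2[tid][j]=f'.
vaddr = 1762 = 0b11011100010
Split: l1_idx=6, l2_idx=7, offset=2

Answer: L1[6]=0 -> L2[0][7]=3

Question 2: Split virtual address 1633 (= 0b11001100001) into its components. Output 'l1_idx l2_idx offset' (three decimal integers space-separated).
vaddr = 1633 = 0b11001100001
  top 3 bits -> l1_idx = 6
  next 3 bits -> l2_idx = 3
  bottom 5 bits -> offset = 1

Answer: 6 3 1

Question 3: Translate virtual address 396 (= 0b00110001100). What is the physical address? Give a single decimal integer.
Answer: 684

Derivation:
vaddr = 396 = 0b00110001100
Split: l1_idx=1, l2_idx=4, offset=12
L1[1] = 2
L2[2][4] = 21
paddr = 21 * 32 + 12 = 684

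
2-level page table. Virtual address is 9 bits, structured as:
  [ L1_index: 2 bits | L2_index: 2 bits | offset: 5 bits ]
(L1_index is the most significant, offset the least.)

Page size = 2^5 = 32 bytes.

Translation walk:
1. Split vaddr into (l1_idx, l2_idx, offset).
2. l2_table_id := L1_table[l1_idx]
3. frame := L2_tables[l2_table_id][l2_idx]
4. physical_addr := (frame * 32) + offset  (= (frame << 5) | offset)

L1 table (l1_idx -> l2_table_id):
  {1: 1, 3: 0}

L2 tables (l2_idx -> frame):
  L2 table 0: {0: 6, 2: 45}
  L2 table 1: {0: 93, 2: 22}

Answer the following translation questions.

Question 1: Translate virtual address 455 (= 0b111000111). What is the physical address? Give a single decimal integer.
Answer: 1447

Derivation:
vaddr = 455 = 0b111000111
Split: l1_idx=3, l2_idx=2, offset=7
L1[3] = 0
L2[0][2] = 45
paddr = 45 * 32 + 7 = 1447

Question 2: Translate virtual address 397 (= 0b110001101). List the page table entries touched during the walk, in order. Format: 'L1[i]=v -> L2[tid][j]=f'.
Answer: L1[3]=0 -> L2[0][0]=6

Derivation:
vaddr = 397 = 0b110001101
Split: l1_idx=3, l2_idx=0, offset=13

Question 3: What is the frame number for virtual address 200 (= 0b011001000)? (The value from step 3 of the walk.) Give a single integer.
Answer: 22

Derivation:
vaddr = 200: l1_idx=1, l2_idx=2
L1[1] = 1; L2[1][2] = 22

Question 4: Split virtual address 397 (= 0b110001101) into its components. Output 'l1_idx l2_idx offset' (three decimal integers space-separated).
vaddr = 397 = 0b110001101
  top 2 bits -> l1_idx = 3
  next 2 bits -> l2_idx = 0
  bottom 5 bits -> offset = 13

Answer: 3 0 13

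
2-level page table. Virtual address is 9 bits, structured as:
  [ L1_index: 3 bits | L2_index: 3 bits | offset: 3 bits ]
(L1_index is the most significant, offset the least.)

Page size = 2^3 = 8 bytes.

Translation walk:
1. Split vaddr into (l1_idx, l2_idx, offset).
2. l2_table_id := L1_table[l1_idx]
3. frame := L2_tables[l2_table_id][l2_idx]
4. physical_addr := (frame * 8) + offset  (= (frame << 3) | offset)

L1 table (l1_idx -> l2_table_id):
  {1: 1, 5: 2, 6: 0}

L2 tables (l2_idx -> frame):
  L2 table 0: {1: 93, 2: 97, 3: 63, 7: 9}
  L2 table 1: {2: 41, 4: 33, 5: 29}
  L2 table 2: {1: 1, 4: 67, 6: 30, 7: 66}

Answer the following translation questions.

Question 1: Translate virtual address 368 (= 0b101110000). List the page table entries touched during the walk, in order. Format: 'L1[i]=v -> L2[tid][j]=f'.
Answer: L1[5]=2 -> L2[2][6]=30

Derivation:
vaddr = 368 = 0b101110000
Split: l1_idx=5, l2_idx=6, offset=0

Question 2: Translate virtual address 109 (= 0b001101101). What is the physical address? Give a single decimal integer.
Answer: 237

Derivation:
vaddr = 109 = 0b001101101
Split: l1_idx=1, l2_idx=5, offset=5
L1[1] = 1
L2[1][5] = 29
paddr = 29 * 8 + 5 = 237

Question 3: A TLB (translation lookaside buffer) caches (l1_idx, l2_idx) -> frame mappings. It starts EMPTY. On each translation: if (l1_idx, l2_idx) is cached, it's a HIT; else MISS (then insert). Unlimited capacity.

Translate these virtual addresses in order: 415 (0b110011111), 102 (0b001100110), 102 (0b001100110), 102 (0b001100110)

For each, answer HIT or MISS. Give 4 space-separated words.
Answer: MISS MISS HIT HIT

Derivation:
vaddr=415: (6,3) not in TLB -> MISS, insert
vaddr=102: (1,4) not in TLB -> MISS, insert
vaddr=102: (1,4) in TLB -> HIT
vaddr=102: (1,4) in TLB -> HIT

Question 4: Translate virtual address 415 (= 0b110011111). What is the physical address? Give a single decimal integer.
vaddr = 415 = 0b110011111
Split: l1_idx=6, l2_idx=3, offset=7
L1[6] = 0
L2[0][3] = 63
paddr = 63 * 8 + 7 = 511

Answer: 511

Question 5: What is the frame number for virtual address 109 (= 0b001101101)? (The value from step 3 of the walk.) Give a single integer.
vaddr = 109: l1_idx=1, l2_idx=5
L1[1] = 1; L2[1][5] = 29

Answer: 29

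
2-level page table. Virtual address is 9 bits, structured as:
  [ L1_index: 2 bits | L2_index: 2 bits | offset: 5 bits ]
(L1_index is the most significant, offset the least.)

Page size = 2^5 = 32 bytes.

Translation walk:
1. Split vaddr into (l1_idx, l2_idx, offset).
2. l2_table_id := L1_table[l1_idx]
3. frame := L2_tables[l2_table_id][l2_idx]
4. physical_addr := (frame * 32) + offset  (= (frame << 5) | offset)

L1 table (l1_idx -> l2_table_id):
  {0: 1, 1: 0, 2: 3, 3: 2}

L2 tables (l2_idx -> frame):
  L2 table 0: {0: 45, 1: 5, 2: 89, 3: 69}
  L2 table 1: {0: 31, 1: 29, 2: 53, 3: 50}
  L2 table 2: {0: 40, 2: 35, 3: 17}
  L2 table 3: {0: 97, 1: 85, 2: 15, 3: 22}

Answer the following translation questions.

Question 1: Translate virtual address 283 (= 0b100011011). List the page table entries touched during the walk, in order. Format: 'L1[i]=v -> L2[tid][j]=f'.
vaddr = 283 = 0b100011011
Split: l1_idx=2, l2_idx=0, offset=27

Answer: L1[2]=3 -> L2[3][0]=97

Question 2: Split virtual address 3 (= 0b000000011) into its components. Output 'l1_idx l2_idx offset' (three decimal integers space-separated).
Answer: 0 0 3

Derivation:
vaddr = 3 = 0b000000011
  top 2 bits -> l1_idx = 0
  next 2 bits -> l2_idx = 0
  bottom 5 bits -> offset = 3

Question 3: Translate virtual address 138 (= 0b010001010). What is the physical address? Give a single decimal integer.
vaddr = 138 = 0b010001010
Split: l1_idx=1, l2_idx=0, offset=10
L1[1] = 0
L2[0][0] = 45
paddr = 45 * 32 + 10 = 1450

Answer: 1450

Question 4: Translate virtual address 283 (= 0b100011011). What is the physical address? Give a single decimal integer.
vaddr = 283 = 0b100011011
Split: l1_idx=2, l2_idx=0, offset=27
L1[2] = 3
L2[3][0] = 97
paddr = 97 * 32 + 27 = 3131

Answer: 3131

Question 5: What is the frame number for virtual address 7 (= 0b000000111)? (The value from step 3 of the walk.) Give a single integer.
Answer: 31

Derivation:
vaddr = 7: l1_idx=0, l2_idx=0
L1[0] = 1; L2[1][0] = 31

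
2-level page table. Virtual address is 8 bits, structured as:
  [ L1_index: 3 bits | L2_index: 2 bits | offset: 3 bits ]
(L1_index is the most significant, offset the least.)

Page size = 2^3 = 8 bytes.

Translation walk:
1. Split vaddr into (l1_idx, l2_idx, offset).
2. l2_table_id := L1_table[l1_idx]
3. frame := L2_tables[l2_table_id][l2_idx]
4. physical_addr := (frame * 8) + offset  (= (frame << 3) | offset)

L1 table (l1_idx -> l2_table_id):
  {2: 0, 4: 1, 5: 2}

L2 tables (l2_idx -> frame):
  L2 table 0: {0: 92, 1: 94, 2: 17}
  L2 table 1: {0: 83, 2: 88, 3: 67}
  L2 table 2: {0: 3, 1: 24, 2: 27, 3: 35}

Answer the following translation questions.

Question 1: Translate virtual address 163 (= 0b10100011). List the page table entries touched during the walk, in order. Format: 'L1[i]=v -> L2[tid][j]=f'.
vaddr = 163 = 0b10100011
Split: l1_idx=5, l2_idx=0, offset=3

Answer: L1[5]=2 -> L2[2][0]=3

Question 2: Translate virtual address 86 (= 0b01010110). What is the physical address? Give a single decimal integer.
vaddr = 86 = 0b01010110
Split: l1_idx=2, l2_idx=2, offset=6
L1[2] = 0
L2[0][2] = 17
paddr = 17 * 8 + 6 = 142

Answer: 142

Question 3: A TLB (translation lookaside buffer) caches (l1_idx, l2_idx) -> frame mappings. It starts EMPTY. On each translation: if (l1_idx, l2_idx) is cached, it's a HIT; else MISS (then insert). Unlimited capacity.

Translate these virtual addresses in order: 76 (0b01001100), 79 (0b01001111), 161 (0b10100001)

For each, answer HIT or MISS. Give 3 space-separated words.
vaddr=76: (2,1) not in TLB -> MISS, insert
vaddr=79: (2,1) in TLB -> HIT
vaddr=161: (5,0) not in TLB -> MISS, insert

Answer: MISS HIT MISS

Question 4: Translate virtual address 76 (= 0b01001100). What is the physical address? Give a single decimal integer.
Answer: 756

Derivation:
vaddr = 76 = 0b01001100
Split: l1_idx=2, l2_idx=1, offset=4
L1[2] = 0
L2[0][1] = 94
paddr = 94 * 8 + 4 = 756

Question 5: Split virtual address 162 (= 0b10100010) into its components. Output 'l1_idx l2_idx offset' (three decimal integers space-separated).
Answer: 5 0 2

Derivation:
vaddr = 162 = 0b10100010
  top 3 bits -> l1_idx = 5
  next 2 bits -> l2_idx = 0
  bottom 3 bits -> offset = 2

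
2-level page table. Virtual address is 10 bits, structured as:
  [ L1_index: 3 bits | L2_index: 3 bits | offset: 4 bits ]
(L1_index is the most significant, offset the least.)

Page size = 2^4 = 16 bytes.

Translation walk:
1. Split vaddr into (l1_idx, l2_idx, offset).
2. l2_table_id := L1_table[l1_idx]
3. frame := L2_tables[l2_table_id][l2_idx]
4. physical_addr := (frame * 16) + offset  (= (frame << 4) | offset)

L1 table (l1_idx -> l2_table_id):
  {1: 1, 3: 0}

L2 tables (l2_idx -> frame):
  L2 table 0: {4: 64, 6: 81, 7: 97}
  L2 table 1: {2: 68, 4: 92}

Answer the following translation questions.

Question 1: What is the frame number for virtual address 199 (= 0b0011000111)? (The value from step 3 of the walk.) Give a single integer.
Answer: 92

Derivation:
vaddr = 199: l1_idx=1, l2_idx=4
L1[1] = 1; L2[1][4] = 92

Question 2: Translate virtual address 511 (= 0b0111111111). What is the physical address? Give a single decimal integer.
Answer: 1567

Derivation:
vaddr = 511 = 0b0111111111
Split: l1_idx=3, l2_idx=7, offset=15
L1[3] = 0
L2[0][7] = 97
paddr = 97 * 16 + 15 = 1567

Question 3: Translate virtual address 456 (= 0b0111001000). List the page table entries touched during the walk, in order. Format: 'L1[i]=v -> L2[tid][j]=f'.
vaddr = 456 = 0b0111001000
Split: l1_idx=3, l2_idx=4, offset=8

Answer: L1[3]=0 -> L2[0][4]=64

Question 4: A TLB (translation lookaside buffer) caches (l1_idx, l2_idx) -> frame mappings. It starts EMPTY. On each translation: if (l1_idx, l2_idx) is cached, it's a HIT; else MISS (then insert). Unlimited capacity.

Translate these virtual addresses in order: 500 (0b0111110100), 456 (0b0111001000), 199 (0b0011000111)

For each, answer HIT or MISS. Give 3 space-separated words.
vaddr=500: (3,7) not in TLB -> MISS, insert
vaddr=456: (3,4) not in TLB -> MISS, insert
vaddr=199: (1,4) not in TLB -> MISS, insert

Answer: MISS MISS MISS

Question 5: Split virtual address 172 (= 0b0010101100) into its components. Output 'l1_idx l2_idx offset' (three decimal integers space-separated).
vaddr = 172 = 0b0010101100
  top 3 bits -> l1_idx = 1
  next 3 bits -> l2_idx = 2
  bottom 4 bits -> offset = 12

Answer: 1 2 12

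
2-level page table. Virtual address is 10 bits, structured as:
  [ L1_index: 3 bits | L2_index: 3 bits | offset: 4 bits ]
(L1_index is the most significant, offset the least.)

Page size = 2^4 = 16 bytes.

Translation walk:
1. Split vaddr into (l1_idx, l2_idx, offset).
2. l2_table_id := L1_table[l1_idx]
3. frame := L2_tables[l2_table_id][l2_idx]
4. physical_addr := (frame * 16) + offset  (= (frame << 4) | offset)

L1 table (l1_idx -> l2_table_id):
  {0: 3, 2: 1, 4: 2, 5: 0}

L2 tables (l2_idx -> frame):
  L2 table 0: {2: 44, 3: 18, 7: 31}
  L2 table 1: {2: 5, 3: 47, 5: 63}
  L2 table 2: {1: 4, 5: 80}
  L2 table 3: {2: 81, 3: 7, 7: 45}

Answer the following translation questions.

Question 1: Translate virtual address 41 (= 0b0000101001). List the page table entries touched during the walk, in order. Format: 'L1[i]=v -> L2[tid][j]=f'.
vaddr = 41 = 0b0000101001
Split: l1_idx=0, l2_idx=2, offset=9

Answer: L1[0]=3 -> L2[3][2]=81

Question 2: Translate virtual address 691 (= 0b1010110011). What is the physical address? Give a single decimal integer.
Answer: 291

Derivation:
vaddr = 691 = 0b1010110011
Split: l1_idx=5, l2_idx=3, offset=3
L1[5] = 0
L2[0][3] = 18
paddr = 18 * 16 + 3 = 291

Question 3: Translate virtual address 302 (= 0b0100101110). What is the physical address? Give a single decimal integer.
vaddr = 302 = 0b0100101110
Split: l1_idx=2, l2_idx=2, offset=14
L1[2] = 1
L2[1][2] = 5
paddr = 5 * 16 + 14 = 94

Answer: 94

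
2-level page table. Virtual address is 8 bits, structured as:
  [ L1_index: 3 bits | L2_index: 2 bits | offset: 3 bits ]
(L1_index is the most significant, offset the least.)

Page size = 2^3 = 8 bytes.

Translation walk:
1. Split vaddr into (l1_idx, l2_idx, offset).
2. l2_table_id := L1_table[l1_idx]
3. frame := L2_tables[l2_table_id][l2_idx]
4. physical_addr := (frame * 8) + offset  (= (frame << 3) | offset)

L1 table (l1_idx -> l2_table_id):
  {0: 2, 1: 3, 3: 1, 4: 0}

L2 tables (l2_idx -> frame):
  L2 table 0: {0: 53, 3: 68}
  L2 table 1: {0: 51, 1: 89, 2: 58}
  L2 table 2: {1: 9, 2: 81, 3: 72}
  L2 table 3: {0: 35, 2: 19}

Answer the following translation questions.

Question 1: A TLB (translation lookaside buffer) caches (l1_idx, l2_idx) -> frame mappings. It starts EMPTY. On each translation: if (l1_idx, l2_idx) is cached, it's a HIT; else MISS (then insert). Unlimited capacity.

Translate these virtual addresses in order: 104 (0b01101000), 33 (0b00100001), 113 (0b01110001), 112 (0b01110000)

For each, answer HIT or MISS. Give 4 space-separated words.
vaddr=104: (3,1) not in TLB -> MISS, insert
vaddr=33: (1,0) not in TLB -> MISS, insert
vaddr=113: (3,2) not in TLB -> MISS, insert
vaddr=112: (3,2) in TLB -> HIT

Answer: MISS MISS MISS HIT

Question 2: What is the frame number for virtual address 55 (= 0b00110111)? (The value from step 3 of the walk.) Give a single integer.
vaddr = 55: l1_idx=1, l2_idx=2
L1[1] = 3; L2[3][2] = 19

Answer: 19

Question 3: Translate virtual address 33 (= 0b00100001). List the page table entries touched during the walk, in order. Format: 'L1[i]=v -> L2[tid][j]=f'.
vaddr = 33 = 0b00100001
Split: l1_idx=1, l2_idx=0, offset=1

Answer: L1[1]=3 -> L2[3][0]=35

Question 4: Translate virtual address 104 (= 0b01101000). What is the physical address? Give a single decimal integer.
Answer: 712

Derivation:
vaddr = 104 = 0b01101000
Split: l1_idx=3, l2_idx=1, offset=0
L1[3] = 1
L2[1][1] = 89
paddr = 89 * 8 + 0 = 712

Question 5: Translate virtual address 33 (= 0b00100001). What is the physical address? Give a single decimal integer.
Answer: 281

Derivation:
vaddr = 33 = 0b00100001
Split: l1_idx=1, l2_idx=0, offset=1
L1[1] = 3
L2[3][0] = 35
paddr = 35 * 8 + 1 = 281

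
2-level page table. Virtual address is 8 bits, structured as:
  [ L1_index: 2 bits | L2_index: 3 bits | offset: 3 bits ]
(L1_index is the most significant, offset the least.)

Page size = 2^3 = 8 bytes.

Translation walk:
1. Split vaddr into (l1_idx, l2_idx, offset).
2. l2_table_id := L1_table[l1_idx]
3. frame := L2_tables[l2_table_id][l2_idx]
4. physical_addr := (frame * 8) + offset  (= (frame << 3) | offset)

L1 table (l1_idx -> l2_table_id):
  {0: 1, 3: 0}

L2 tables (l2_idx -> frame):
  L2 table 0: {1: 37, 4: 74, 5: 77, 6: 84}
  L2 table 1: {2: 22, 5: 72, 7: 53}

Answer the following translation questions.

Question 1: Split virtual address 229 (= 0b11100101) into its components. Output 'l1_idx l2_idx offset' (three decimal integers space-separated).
Answer: 3 4 5

Derivation:
vaddr = 229 = 0b11100101
  top 2 bits -> l1_idx = 3
  next 3 bits -> l2_idx = 4
  bottom 3 bits -> offset = 5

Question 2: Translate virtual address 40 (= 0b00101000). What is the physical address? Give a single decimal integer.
vaddr = 40 = 0b00101000
Split: l1_idx=0, l2_idx=5, offset=0
L1[0] = 1
L2[1][5] = 72
paddr = 72 * 8 + 0 = 576

Answer: 576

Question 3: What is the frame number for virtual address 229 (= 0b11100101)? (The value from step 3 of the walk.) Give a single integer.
vaddr = 229: l1_idx=3, l2_idx=4
L1[3] = 0; L2[0][4] = 74

Answer: 74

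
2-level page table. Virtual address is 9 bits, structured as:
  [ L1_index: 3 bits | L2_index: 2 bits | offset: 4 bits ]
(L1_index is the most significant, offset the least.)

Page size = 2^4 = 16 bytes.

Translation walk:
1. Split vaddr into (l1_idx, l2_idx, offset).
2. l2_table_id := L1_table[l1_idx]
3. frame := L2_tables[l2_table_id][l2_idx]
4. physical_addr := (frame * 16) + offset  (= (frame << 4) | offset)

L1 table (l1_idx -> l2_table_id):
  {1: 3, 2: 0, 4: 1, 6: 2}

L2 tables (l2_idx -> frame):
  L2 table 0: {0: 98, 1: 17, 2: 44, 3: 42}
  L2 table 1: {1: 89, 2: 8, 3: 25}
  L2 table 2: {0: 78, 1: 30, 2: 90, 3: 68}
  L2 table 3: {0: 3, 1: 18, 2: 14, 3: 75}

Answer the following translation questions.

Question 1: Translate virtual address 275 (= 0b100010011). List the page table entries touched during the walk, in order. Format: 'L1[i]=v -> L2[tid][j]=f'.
Answer: L1[4]=1 -> L2[1][1]=89

Derivation:
vaddr = 275 = 0b100010011
Split: l1_idx=4, l2_idx=1, offset=3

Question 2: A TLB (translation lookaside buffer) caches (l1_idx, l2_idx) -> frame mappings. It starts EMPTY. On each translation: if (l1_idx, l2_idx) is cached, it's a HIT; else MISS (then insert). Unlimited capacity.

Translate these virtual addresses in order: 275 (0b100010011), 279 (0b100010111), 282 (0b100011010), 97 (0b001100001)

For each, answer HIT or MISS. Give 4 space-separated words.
vaddr=275: (4,1) not in TLB -> MISS, insert
vaddr=279: (4,1) in TLB -> HIT
vaddr=282: (4,1) in TLB -> HIT
vaddr=97: (1,2) not in TLB -> MISS, insert

Answer: MISS HIT HIT MISS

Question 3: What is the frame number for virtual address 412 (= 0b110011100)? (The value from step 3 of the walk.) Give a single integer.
Answer: 30

Derivation:
vaddr = 412: l1_idx=6, l2_idx=1
L1[6] = 2; L2[2][1] = 30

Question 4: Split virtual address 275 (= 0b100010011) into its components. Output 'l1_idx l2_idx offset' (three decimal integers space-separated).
vaddr = 275 = 0b100010011
  top 3 bits -> l1_idx = 4
  next 2 bits -> l2_idx = 1
  bottom 4 bits -> offset = 3

Answer: 4 1 3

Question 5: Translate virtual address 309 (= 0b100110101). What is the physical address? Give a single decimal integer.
vaddr = 309 = 0b100110101
Split: l1_idx=4, l2_idx=3, offset=5
L1[4] = 1
L2[1][3] = 25
paddr = 25 * 16 + 5 = 405

Answer: 405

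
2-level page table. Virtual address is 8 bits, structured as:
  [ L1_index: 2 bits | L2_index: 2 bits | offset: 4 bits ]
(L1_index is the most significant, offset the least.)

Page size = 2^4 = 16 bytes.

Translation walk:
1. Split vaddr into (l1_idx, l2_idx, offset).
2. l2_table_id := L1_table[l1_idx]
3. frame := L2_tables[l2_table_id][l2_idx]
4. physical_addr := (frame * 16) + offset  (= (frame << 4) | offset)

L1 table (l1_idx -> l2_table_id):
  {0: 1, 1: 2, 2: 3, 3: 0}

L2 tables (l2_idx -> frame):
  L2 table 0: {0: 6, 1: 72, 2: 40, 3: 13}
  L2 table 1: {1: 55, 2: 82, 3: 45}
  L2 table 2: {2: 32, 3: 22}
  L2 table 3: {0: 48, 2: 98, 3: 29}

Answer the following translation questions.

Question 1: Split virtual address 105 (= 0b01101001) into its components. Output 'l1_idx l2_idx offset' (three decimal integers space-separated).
Answer: 1 2 9

Derivation:
vaddr = 105 = 0b01101001
  top 2 bits -> l1_idx = 1
  next 2 bits -> l2_idx = 2
  bottom 4 bits -> offset = 9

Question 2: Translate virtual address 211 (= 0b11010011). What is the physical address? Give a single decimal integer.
Answer: 1155

Derivation:
vaddr = 211 = 0b11010011
Split: l1_idx=3, l2_idx=1, offset=3
L1[3] = 0
L2[0][1] = 72
paddr = 72 * 16 + 3 = 1155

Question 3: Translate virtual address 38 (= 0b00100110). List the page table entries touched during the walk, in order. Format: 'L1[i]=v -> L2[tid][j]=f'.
vaddr = 38 = 0b00100110
Split: l1_idx=0, l2_idx=2, offset=6

Answer: L1[0]=1 -> L2[1][2]=82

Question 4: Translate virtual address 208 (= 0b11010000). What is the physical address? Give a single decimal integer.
Answer: 1152

Derivation:
vaddr = 208 = 0b11010000
Split: l1_idx=3, l2_idx=1, offset=0
L1[3] = 0
L2[0][1] = 72
paddr = 72 * 16 + 0 = 1152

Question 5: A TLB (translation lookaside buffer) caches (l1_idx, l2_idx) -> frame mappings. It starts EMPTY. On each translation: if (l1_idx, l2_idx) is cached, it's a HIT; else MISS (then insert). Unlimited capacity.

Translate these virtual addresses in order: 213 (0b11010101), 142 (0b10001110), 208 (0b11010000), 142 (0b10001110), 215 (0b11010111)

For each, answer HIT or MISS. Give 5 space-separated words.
vaddr=213: (3,1) not in TLB -> MISS, insert
vaddr=142: (2,0) not in TLB -> MISS, insert
vaddr=208: (3,1) in TLB -> HIT
vaddr=142: (2,0) in TLB -> HIT
vaddr=215: (3,1) in TLB -> HIT

Answer: MISS MISS HIT HIT HIT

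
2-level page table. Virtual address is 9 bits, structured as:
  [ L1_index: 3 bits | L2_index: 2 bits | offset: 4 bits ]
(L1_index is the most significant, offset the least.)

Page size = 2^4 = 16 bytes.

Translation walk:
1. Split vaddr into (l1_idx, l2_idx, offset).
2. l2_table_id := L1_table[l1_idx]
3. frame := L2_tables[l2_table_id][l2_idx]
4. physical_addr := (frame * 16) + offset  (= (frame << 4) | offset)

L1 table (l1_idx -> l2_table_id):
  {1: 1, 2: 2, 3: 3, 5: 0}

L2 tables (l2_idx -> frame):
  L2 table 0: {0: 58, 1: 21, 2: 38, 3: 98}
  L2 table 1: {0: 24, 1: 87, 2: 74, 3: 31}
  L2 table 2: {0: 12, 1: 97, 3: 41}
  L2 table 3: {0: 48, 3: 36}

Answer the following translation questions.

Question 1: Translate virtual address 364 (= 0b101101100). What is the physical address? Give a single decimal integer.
Answer: 620

Derivation:
vaddr = 364 = 0b101101100
Split: l1_idx=5, l2_idx=2, offset=12
L1[5] = 0
L2[0][2] = 38
paddr = 38 * 16 + 12 = 620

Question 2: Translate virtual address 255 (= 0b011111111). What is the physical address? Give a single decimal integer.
vaddr = 255 = 0b011111111
Split: l1_idx=3, l2_idx=3, offset=15
L1[3] = 3
L2[3][3] = 36
paddr = 36 * 16 + 15 = 591

Answer: 591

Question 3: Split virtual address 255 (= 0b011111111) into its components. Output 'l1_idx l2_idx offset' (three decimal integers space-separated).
Answer: 3 3 15

Derivation:
vaddr = 255 = 0b011111111
  top 3 bits -> l1_idx = 3
  next 2 bits -> l2_idx = 3
  bottom 4 bits -> offset = 15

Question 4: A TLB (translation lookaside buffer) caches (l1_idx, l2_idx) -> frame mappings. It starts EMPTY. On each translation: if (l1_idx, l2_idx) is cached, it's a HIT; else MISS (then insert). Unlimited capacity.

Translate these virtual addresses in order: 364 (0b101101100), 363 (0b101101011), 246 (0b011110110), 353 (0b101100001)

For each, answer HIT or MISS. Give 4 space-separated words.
vaddr=364: (5,2) not in TLB -> MISS, insert
vaddr=363: (5,2) in TLB -> HIT
vaddr=246: (3,3) not in TLB -> MISS, insert
vaddr=353: (5,2) in TLB -> HIT

Answer: MISS HIT MISS HIT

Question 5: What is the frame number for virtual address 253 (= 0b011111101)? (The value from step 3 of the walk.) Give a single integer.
Answer: 36

Derivation:
vaddr = 253: l1_idx=3, l2_idx=3
L1[3] = 3; L2[3][3] = 36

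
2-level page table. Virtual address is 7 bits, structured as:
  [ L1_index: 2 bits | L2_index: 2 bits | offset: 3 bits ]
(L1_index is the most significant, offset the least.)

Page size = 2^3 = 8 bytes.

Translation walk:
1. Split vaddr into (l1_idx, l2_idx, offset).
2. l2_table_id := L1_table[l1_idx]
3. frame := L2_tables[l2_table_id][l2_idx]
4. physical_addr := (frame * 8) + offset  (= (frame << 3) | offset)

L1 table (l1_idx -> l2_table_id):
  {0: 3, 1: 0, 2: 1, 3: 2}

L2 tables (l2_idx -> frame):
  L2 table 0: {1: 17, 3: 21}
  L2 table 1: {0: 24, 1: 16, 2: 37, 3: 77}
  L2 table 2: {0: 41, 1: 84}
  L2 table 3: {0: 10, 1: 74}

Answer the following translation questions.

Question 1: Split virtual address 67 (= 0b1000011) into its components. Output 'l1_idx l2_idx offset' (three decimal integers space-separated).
vaddr = 67 = 0b1000011
  top 2 bits -> l1_idx = 2
  next 2 bits -> l2_idx = 0
  bottom 3 bits -> offset = 3

Answer: 2 0 3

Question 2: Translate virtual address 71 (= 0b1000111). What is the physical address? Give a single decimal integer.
vaddr = 71 = 0b1000111
Split: l1_idx=2, l2_idx=0, offset=7
L1[2] = 1
L2[1][0] = 24
paddr = 24 * 8 + 7 = 199

Answer: 199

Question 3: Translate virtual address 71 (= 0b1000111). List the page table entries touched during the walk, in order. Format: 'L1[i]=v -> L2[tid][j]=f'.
vaddr = 71 = 0b1000111
Split: l1_idx=2, l2_idx=0, offset=7

Answer: L1[2]=1 -> L2[1][0]=24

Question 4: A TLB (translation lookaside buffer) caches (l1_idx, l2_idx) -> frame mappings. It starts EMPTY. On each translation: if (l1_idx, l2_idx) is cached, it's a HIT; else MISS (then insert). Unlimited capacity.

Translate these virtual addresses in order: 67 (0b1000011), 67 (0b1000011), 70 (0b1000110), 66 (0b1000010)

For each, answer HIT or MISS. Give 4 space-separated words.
vaddr=67: (2,0) not in TLB -> MISS, insert
vaddr=67: (2,0) in TLB -> HIT
vaddr=70: (2,0) in TLB -> HIT
vaddr=66: (2,0) in TLB -> HIT

Answer: MISS HIT HIT HIT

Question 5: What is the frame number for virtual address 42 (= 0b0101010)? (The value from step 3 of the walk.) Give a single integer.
vaddr = 42: l1_idx=1, l2_idx=1
L1[1] = 0; L2[0][1] = 17

Answer: 17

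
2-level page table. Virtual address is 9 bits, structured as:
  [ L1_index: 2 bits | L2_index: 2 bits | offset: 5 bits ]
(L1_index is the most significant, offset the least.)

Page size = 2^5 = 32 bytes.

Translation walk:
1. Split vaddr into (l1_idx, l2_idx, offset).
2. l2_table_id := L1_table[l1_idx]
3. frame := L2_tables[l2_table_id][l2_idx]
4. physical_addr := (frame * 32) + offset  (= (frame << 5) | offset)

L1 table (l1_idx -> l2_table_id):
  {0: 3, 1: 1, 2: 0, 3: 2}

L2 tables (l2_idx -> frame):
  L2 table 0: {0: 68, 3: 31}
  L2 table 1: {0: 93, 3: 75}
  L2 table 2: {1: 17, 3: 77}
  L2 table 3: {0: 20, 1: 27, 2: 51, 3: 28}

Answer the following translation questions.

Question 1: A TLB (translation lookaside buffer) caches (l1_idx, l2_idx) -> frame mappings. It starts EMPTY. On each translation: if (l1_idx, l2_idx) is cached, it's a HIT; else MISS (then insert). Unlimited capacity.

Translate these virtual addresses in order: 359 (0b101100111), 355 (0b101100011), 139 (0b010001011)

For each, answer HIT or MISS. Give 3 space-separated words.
vaddr=359: (2,3) not in TLB -> MISS, insert
vaddr=355: (2,3) in TLB -> HIT
vaddr=139: (1,0) not in TLB -> MISS, insert

Answer: MISS HIT MISS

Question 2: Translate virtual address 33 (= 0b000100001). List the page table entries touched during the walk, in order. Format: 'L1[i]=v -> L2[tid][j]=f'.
Answer: L1[0]=3 -> L2[3][1]=27

Derivation:
vaddr = 33 = 0b000100001
Split: l1_idx=0, l2_idx=1, offset=1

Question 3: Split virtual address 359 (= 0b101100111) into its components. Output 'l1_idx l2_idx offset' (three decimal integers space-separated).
Answer: 2 3 7

Derivation:
vaddr = 359 = 0b101100111
  top 2 bits -> l1_idx = 2
  next 2 bits -> l2_idx = 3
  bottom 5 bits -> offset = 7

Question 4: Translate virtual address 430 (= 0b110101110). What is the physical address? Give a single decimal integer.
vaddr = 430 = 0b110101110
Split: l1_idx=3, l2_idx=1, offset=14
L1[3] = 2
L2[2][1] = 17
paddr = 17 * 32 + 14 = 558

Answer: 558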